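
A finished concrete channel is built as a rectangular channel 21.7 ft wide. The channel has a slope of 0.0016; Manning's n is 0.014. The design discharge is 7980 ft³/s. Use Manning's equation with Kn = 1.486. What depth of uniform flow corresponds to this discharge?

Manning's equation rearranged: A R^(2/3) = nQ / (1.486·√S) = 0.014 × 7980 / (1.486 × √0.0016) = 1880.
At y = 24.8 ft: A R^(2/3) = 2071 — too large.
At y = 22.9 ft: A R^(2/3) = 1881 — close enough.

y_n = 22.9 ft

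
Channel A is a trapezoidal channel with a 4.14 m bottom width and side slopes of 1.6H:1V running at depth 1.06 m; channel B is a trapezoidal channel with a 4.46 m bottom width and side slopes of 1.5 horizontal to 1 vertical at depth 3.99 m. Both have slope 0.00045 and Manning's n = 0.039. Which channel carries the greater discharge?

channel B

Channel A: With bottom width b = 4.14 m and side slope z = 1.6: A = (b + zy)y = (4.14 + 1.6×1.06)×1.06 = 6.186 m²; P = b + 2y√(1+z²) = 4.14 + 2×1.06×1.887 = 8.14 m. Hydraulic radius R = A/P = 6.186/8.14 = 0.76 m. Q_A = (1/0.039)·6.186·0.76^(2/3)·√0.00045 = 2.802 m³/s.
Channel B: With bottom width b = 4.46 m and side slope z = 1.5: A = (b + zy)y = (4.46 + 1.5×3.99)×3.99 = 41.68 m²; P = b + 2y√(1+z²) = 4.46 + 2×3.99×1.803 = 18.85 m. Hydraulic radius R = A/P = 41.68/18.85 = 2.211 m. Q_B = (1/0.039)·41.68·2.211^(2/3)·√0.00045 = 38.48 m³/s.
Q_A = 2.802 m³/s vs Q_B = 38.48 m³/s, so channel B carries more.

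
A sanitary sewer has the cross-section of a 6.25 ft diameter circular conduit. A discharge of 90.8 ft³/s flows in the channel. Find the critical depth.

y_c = 2.53 ft

At critical depth, Q² T / (g A³) = 1, i.e. A³/T = Q²/g = 90.8²/32.2 = 256.
At y = 3.1 ft: A³/T = 560.1 — too large.
At y = 1.99 ft: A³/T = 102 — too small.
At y = 2.53 ft: A³/T = 257.3 — close enough.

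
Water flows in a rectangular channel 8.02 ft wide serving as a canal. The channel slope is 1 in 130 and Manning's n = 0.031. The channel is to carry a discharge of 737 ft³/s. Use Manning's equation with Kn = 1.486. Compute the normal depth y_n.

y_n = 10.7 ft

Manning's equation rearranged: A R^(2/3) = nQ / (1.486·√S) = 0.031 × 737 / (1.486 × √0.007692) = 175.3.
At y = 7.57 ft: A R^(2/3) = 115.4 — too small.
At y = 10.7 ft: A R^(2/3) = 175.2 — matches.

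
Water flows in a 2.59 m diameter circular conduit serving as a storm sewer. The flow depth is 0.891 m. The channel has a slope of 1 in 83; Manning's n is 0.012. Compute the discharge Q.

For a circular section of diameter D = 2.59 m at depth y = 0.891 m, the central angle is θ = 2 arccos(1 − 2y/D) = 2.507 rad. Then A = (D²/8)(θ − sin θ) = 1.605 m² and P = Dθ/2 = 3.247 m.
Hydraulic radius R = A/P = 1.605/3.247 = 0.4944 m.
Manning's equation: Q = (1/n) A R^(2/3) S^(1/2) = (1/0.012) × 1.605 × 0.4944^(2/3) × 0.01205^(1/2) = 9.18 m³/s.

Q = 9.18 m³/s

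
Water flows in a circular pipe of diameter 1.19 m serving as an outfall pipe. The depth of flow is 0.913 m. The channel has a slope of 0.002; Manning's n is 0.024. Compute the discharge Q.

Q = 0.864 m³/s

For a circular section of diameter D = 1.19 m at depth y = 0.913 m, the central angle is θ = 2 arccos(1 − 2y/D) = 4.269 rad. Then A = (D²/8)(θ − sin θ) = 0.9156 m² and P = Dθ/2 = 2.54 m.
Hydraulic radius R = A/P = 0.9156/2.54 = 0.3605 m.
Manning's equation: Q = (1/n) A R^(2/3) S^(1/2) = (1/0.024) × 0.9156 × 0.3605^(2/3) × 0.002^(1/2) = 0.864 m³/s.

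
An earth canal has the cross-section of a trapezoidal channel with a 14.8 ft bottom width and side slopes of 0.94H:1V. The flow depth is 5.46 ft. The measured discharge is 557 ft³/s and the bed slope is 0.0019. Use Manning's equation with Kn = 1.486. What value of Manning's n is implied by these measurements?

With bottom width b = 14.8 ft and side slope z = 0.94: A = (b + zy)y = (14.8 + 0.94×5.46)×5.46 = 108.8 ft²; P = b + 2y√(1+z²) = 14.8 + 2×5.46×1.372 = 29.79 ft.
Hydraulic radius R = A/P = 108.8/29.79 = 3.654 ft.
Rearranging Manning's equation: n = (1.486/Q) A R^(2/3) S^(1/2) = (1.486/557) × 108.8 × 3.654^(2/3) × √0.0019 = 0.03.

n = 0.03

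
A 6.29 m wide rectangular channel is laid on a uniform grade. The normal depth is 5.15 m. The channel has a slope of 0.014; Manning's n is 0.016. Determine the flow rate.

Q = 374 m³/s

Flow area A = b·y = 6.29 × 5.15 = 32.39 m². Wetted perimeter P = b + 2y = 6.29 + 2×5.15 = 16.59 m.
Hydraulic radius R = A/P = 32.39/16.59 = 1.953 m.
Manning's equation: Q = (1/n) A R^(2/3) S^(1/2) = (1/0.016) × 32.39 × 1.953^(2/3) × 0.014^(1/2) = 374 m³/s.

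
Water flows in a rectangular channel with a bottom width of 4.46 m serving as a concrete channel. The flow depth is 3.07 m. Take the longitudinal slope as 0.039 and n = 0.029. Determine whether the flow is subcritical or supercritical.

supercritical

Flow area A = b·y = 4.46 × 3.07 = 13.69 m². Wetted perimeter P = b + 2y = 4.46 + 2×3.07 = 10.6 m.
Hydraulic radius R = A/P = 13.69/10.6 = 1.292 m.
V = (1/n) R^(2/3) √S = (1/0.029) × 1.292^(2/3) × √0.039 = 8.077 m/s. Hydraulic depth D_h = A/T = 13.69/4.46 = 3.07 m.
Froude number Fr = V/√(g·D_h) = 8.077/√(9.81×3.07) = 1.47, which is greater than 1, so the flow is supercritical.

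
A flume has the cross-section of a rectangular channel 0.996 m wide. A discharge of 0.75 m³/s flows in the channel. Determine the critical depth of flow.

For a rectangular channel, critical depth y_c = (q²/g)^(1/3) where q = Q/b = 0.75/0.996 = 0.753 m²/s.
So y_c = (0.753²/9.81)^(1/3) = 0.387 m.

y_c = 0.387 m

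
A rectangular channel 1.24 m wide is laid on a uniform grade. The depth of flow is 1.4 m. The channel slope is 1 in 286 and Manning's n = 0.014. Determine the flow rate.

Flow area A = b·y = 1.24 × 1.4 = 1.736 m². Wetted perimeter P = b + 2y = 1.24 + 2×1.4 = 4.04 m.
Hydraulic radius R = A/P = 1.736/4.04 = 0.4297 m.
Manning's equation: Q = (1/n) A R^(2/3) S^(1/2) = (1/0.014) × 1.736 × 0.4297^(2/3) × 0.003497^(1/2) = 4.18 m³/s.

Q = 4.18 m³/s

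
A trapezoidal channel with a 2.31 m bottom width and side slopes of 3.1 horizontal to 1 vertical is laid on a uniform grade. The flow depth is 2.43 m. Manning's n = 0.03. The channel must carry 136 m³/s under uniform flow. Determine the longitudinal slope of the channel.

With bottom width b = 2.31 m and side slope z = 3.1: A = (b + zy)y = (2.31 + 3.1×2.43)×2.43 = 23.92 m²; P = b + 2y√(1+z²) = 2.31 + 2×2.43×3.257 = 18.14 m.
Hydraulic radius R = A/P = 23.92/18.14 = 1.319 m.
From Manning's equation, S = [nQ / (1 A R^(2/3))]² = [0.03 × 136 / (1 × 23.92 × 1.319^(2/3))]² = 0.0201.

S = 0.0201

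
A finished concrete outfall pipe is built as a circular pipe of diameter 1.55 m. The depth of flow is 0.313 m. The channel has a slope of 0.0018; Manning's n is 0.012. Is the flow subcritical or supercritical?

For a circular section of diameter D = 1.55 m at depth y = 0.313 m, the central angle is θ = 2 arccos(1 − 2y/D) = 1.864 rad. Then A = (D²/8)(θ − sin θ) = 0.2724 m² and P = Dθ/2 = 1.445 m.
Hydraulic radius R = A/P = 0.2724/1.445 = 0.1885 m.
V = (1/n) R^(2/3) √S = (1/0.012) × 0.1885^(2/3) × √0.0018 = 1.162 m/s. Hydraulic depth D_h = A/T = 0.2724/1.244 = 0.2189 m.
Froude number Fr = V/√(g·D_h) = 1.162/√(9.81×0.2189) = 0.793, which is less than 1, so the flow is subcritical.

subcritical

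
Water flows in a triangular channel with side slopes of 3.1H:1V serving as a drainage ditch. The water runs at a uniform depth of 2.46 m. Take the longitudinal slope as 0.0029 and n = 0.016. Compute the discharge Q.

For a triangular section with side slope z = 3.1: A = zy² = 3.1×2.46² = 18.76 m²; P = 2y√(1+z²) = 2×2.46×3.257 = 16.03 m.
Hydraulic radius R = A/P = 18.76/16.03 = 1.171 m.
Manning's equation: Q = (1/n) A R^(2/3) S^(1/2) = (1/0.016) × 18.76 × 1.171^(2/3) × 0.0029^(1/2) = 70.1 m³/s.

Q = 70.1 m³/s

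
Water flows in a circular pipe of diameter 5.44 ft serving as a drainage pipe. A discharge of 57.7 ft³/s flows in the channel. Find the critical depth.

At critical depth, Q² T / (g A³) = 1, i.e. A³/T = Q²/g = 57.7²/32.2 = 103.4.
Trying y = 2.38 ft: A³/T = 173.1 — high.
Trying y = 1.62 ft: A³/T = 39.31 — low.
Trying y = 2.08 ft: A³/T = 103.2 — matches.

y_c = 2.08 ft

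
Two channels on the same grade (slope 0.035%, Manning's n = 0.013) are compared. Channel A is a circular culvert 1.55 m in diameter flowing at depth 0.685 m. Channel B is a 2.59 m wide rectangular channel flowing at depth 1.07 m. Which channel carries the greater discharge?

channel B

Channel A: For a circular section of diameter D = 1.55 m at depth y = 0.685 m, the central angle is θ = 2 arccos(1 − 2y/D) = 2.909 rad. Then A = (D²/8)(θ − sin θ) = 0.8043 m² and P = Dθ/2 = 2.254 m. Hydraulic radius R = A/P = 0.8043/2.254 = 0.3568 m. Q_A = (1/0.013)·0.8043·0.3568^(2/3)·√0.00035 = 0.5822 m³/s.
Channel B: Flow area A = b·y = 2.59 × 1.07 = 2.771 m². Wetted perimeter P = b + 2y = 2.59 + 2×1.07 = 4.73 m. Hydraulic radius R = A/P = 2.771/4.73 = 0.5859 m. Q_B = (1/0.013)·2.771·0.5859^(2/3)·√0.00035 = 2.792 m³/s.
Q_A = 0.5822 m³/s vs Q_B = 2.792 m³/s, so channel B carries more.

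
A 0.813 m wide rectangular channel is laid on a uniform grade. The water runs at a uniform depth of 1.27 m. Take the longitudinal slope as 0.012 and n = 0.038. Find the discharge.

Flow area A = b·y = 0.813 × 1.27 = 1.033 m². Wetted perimeter P = b + 2y = 0.813 + 2×1.27 = 3.353 m.
Hydraulic radius R = A/P = 1.033/3.353 = 0.3079 m.
Manning's equation: Q = (1/n) A R^(2/3) S^(1/2) = (1/0.038) × 1.033 × 0.3079^(2/3) × 0.012^(1/2) = 1.36 m³/s.

Q = 1.36 m³/s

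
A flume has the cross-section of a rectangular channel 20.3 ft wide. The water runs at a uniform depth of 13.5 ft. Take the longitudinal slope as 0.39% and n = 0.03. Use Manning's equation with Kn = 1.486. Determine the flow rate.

Q = 2730 ft³/s

Flow area A = b·y = 20.3 × 13.5 = 274.1 ft². Wetted perimeter P = b + 2y = 20.3 + 2×13.5 = 47.3 ft.
Hydraulic radius R = A/P = 274.1/47.3 = 5.794 ft.
Manning's equation: Q = (1.486/n) A R^(2/3) S^(1/2) = (1.486/0.03) × 274.1 × 5.794^(2/3) × 0.0039^(1/2) = 2730 ft³/s.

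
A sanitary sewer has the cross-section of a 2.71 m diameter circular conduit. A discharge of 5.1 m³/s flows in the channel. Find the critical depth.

At critical depth, Q² T / (g A³) = 1, i.e. A³/T = Q²/g = 5.1²/9.81 = 2.651.
At y = 0.871 m: A³/T = 1.621 — too small.
At y = 1.16 m: A³/T = 4.885 — too large.
At y = 0.989 m: A³/T = 2.647 — matches.

y_c = 0.989 m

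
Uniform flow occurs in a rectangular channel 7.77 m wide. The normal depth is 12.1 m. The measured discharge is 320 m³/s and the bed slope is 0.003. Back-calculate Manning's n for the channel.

Flow area A = b·y = 7.77 × 12.1 = 94.02 m². Wetted perimeter P = b + 2y = 7.77 + 2×12.1 = 31.97 m.
Hydraulic radius R = A/P = 94.02/31.97 = 2.941 m.
Rearranging Manning's equation: n = (1/Q) A R^(2/3) S^(1/2) = (1/320) × 94.02 × 2.941^(2/3) × √0.003 = 0.033.

n = 0.033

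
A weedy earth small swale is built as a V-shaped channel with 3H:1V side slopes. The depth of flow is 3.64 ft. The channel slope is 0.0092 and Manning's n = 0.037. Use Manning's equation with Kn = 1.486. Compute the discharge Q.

For a triangular section with side slope z = 3: A = zy² = 3×3.64² = 39.75 ft²; P = 2y√(1+z²) = 2×3.64×3.162 = 23.02 ft.
Hydraulic radius R = A/P = 39.75/23.02 = 1.727 ft.
Manning's equation: Q = (1.486/n) A R^(2/3) S^(1/2) = (1.486/0.037) × 39.75 × 1.727^(2/3) × 0.0092^(1/2) = 220 ft³/s.

Q = 220 ft³/s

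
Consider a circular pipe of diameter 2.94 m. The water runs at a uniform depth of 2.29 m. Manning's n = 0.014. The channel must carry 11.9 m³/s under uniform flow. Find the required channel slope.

For a circular section of diameter D = 2.94 m at depth y = 2.29 m, the central angle is θ = 2 arccos(1 − 2y/D) = 4.325 rad. Then A = (D²/8)(θ − sin θ) = 5.674 m² and P = Dθ/2 = 6.358 m.
Hydraulic radius R = A/P = 5.674/6.358 = 0.8924 m.
From Manning's equation, S = [nQ / (1 A R^(2/3))]² = [0.014 × 11.9 / (1 × 5.674 × 0.8924^(2/3))]² = 0.001.

S = 0.001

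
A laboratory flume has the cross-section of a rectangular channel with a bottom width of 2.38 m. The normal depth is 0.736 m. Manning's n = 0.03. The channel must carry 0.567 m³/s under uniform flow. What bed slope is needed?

S = 0.00027

Flow area A = b·y = 2.38 × 0.736 = 1.752 m². Wetted perimeter P = b + 2y = 2.38 + 2×0.736 = 3.852 m.
Hydraulic radius R = A/P = 1.752/3.852 = 0.4547 m.
From Manning's equation, S = [nQ / (1 A R^(2/3))]² = [0.03 × 0.567 / (1 × 1.752 × 0.4547^(2/3))]² = 0.00027.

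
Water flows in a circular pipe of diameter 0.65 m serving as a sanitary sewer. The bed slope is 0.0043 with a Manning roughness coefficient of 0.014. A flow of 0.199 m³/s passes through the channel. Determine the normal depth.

y_n = 0.298 m

Manning's equation rearranged: A R^(2/3) = nQ / (1·√S) = 0.014 × 0.199 / (√0.0043) = 0.04249.
Trying y = 0.354 m: A R^(2/3) = 0.05696 — too large.
Trying y = 0.216 m: A R^(2/3) = 0.02355 — too small.
Trying y = 0.298 m: A R^(2/3) = 0.04253 — matches.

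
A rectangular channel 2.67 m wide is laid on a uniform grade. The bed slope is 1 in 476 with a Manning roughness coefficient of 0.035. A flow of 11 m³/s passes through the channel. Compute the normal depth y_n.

Manning's equation rearranged: A R^(2/3) = nQ / (1·√S) = 0.035 × 11 / (√0.002101) = 8.4.
Try y = 3.79 m: A R^(2/3) = 10.03 — over.
Try y = 2.69 m: A R^(2/3) = 6.656 — short.
Try y = 3.26 m: A R^(2/3) = 8.395 — close enough.

y_n = 3.26 m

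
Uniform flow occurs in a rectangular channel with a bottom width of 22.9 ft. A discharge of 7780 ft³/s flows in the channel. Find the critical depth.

For a rectangular channel, critical depth y_c = (q²/g)^(1/3) where q = Q/b = 7780/22.9 = 339.7 ft²/s.
So y_c = (339.7²/32.2)^(1/3) = 15.3 ft.

y_c = 15.3 ft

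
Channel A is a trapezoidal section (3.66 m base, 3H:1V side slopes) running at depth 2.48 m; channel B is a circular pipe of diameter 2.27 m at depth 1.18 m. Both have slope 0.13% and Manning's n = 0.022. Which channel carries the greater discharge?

channel A

Channel A: With bottom width b = 3.66 m and side slope z = 3: A = (b + zy)y = (3.66 + 3×2.48)×2.48 = 27.53 m²; P = b + 2y√(1+z²) = 3.66 + 2×2.48×3.162 = 19.34 m. Hydraulic radius R = A/P = 27.53/19.34 = 1.423 m. Q_A = (1/0.022)·27.53·1.423^(2/3)·√0.0013 = 57.08 m³/s.
Channel B: For a circular section of diameter D = 2.27 m at depth y = 1.18 m, the central angle is θ = 2 arccos(1 − 2y/D) = 3.221 rad. Then A = (D²/8)(θ − sin θ) = 2.126 m² and P = Dθ/2 = 3.656 m. Hydraulic radius R = A/P = 2.126/3.656 = 0.5815 m. Q_B = (1/0.022)·2.126·0.5815^(2/3)·√0.0013 = 2.427 m³/s.
Q_A = 57.08 m³/s vs Q_B = 2.427 m³/s, so channel A carries more.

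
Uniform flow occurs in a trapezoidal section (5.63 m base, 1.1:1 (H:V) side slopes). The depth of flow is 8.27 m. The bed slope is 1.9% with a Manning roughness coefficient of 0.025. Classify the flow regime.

supercritical

With bottom width b = 5.63 m and side slope z = 1.1: A = (b + zy)y = (5.63 + 1.1×8.27)×8.27 = 121.8 m²; P = b + 2y√(1+z²) = 5.63 + 2×8.27×1.487 = 30.22 m.
Hydraulic radius R = A/P = 121.8/30.22 = 4.03 m.
V = (1/n) R^(2/3) √S = (1/0.025) × 4.03^(2/3) × √0.019 = 13.96 m/s. Hydraulic depth D_h = A/T = 121.8/23.82 = 5.112 m.
Froude number Fr = V/√(g·D_h) = 13.96/√(9.81×5.112) = 1.97, which is greater than 1, so the flow is supercritical.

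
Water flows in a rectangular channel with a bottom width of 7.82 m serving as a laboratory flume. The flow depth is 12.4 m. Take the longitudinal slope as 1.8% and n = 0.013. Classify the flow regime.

Flow area A = b·y = 7.82 × 12.4 = 96.97 m². Wetted perimeter P = b + 2y = 7.82 + 2×12.4 = 32.62 m.
Hydraulic radius R = A/P = 96.97/32.62 = 2.973 m.
V = (1/n) R^(2/3) √S = (1/0.013) × 2.973^(2/3) × √0.018 = 21.34 m/s. Hydraulic depth D_h = A/T = 96.97/7.82 = 12.4 m.
Froude number Fr = V/√(g·D_h) = 21.34/√(9.81×12.4) = 1.93, which is greater than 1, so the flow is supercritical.

supercritical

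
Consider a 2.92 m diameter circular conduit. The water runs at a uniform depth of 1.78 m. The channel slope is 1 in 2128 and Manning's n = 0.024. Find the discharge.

For a circular section of diameter D = 2.92 m at depth y = 1.78 m, the central angle is θ = 2 arccos(1 − 2y/D) = 3.584 rad. Then A = (D²/8)(θ − sin θ) = 4.275 m² and P = Dθ/2 = 5.232 m.
Hydraulic radius R = A/P = 4.275/5.232 = 0.8171 m.
Manning's equation: Q = (1/n) A R^(2/3) S^(1/2) = (1/0.024) × 4.275 × 0.8171^(2/3) × 0.0004699^(1/2) = 3.38 m³/s.

Q = 3.38 m³/s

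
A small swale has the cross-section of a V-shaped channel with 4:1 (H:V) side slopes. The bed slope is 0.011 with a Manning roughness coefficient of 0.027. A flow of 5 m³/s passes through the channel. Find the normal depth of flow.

y_n = 0.783 m

Manning's equation rearranged: A R^(2/3) = nQ / (1·√S) = 0.027 × 5 / (√0.011) = 1.287.
Try y = 0.91 m: A R^(2/3) = 1.92 — too large.
Try y = 0.536 m: A R^(2/3) = 0.4681 — too small.
Try y = 0.783 m: A R^(2/3) = 1.286 — close enough.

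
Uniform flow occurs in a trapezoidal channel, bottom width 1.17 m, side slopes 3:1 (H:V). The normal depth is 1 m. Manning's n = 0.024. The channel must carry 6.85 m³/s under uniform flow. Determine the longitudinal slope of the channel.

With bottom width b = 1.17 m and side slope z = 3: A = (b + zy)y = (1.17 + 3×1)×1 = 4.17 m²; P = b + 2y√(1+z²) = 1.17 + 2×1×3.162 = 7.495 m.
Hydraulic radius R = A/P = 4.17/7.495 = 0.5564 m.
From Manning's equation, S = [nQ / (1 A R^(2/3))]² = [0.024 × 6.85 / (1 × 4.17 × 0.5564^(2/3))]² = 0.0034.

S = 0.0034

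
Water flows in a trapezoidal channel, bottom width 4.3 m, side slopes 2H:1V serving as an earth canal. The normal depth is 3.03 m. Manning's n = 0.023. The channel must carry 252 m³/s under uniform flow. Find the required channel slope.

With bottom width b = 4.3 m and side slope z = 2: A = (b + zy)y = (4.3 + 2×3.03)×3.03 = 31.39 m²; P = b + 2y√(1+z²) = 4.3 + 2×3.03×2.236 = 17.85 m.
Hydraulic radius R = A/P = 31.39/17.85 = 1.759 m.
From Manning's equation, S = [nQ / (1 A R^(2/3))]² = [0.023 × 252 / (1 × 31.39 × 1.759^(2/3))]² = 0.0161.

S = 0.0161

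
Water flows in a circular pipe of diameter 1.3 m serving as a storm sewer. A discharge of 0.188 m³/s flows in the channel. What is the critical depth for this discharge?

At critical depth, Q² T / (g A³) = 1, i.e. A³/T = Q²/g = 0.188²/9.81 = 0.003603.
At y = 0.268 m: A³/T = 0.007308 — over.
At y = 0.224 m: A³/T = 0.003616 — matches.

y_c = 0.224 m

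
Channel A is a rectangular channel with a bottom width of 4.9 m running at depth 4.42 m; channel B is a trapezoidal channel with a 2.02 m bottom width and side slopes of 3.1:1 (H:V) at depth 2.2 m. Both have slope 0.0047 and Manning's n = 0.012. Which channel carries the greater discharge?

channel A

Channel A: Flow area A = b·y = 4.9 × 4.42 = 21.66 m². Wetted perimeter P = b + 2y = 4.9 + 2×4.42 = 13.74 m. Hydraulic radius R = A/P = 21.66/13.74 = 1.576 m. Q_A = (1/0.012)·21.66·1.576^(2/3)·√0.0047 = 167.6 m³/s.
Channel B: With bottom width b = 2.02 m and side slope z = 3.1: A = (b + zy)y = (2.02 + 3.1×2.2)×2.2 = 19.45 m²; P = b + 2y√(1+z²) = 2.02 + 2×2.2×3.257 = 16.35 m. Hydraulic radius R = A/P = 19.45/16.35 = 1.189 m. Q_B = (1/0.012)·19.45·1.189^(2/3)·√0.0047 = 124.7 m³/s.
Q_A = 167.6 m³/s vs Q_B = 124.7 m³/s, so channel A carries more.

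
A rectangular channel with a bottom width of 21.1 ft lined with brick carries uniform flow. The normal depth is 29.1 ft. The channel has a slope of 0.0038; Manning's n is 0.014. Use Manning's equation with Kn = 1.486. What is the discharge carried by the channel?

Flow area A = b·y = 21.1 × 29.1 = 614 ft². Wetted perimeter P = b + 2y = 21.1 + 2×29.1 = 79.3 ft.
Hydraulic radius R = A/P = 614/79.3 = 7.743 ft.
Manning's equation: Q = (1.486/n) A R^(2/3) S^(1/2) = (1.486/0.014) × 614 × 7.743^(2/3) × 0.0038^(1/2) = 15700 ft³/s.

Q = 15700 ft³/s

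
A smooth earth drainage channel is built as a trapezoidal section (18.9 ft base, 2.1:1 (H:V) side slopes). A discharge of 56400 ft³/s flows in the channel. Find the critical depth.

y_c = 29.8 ft

At critical depth, Q² T / (g A³) = 1, i.e. A³/T = Q²/g = 56400²/32.2 = 98790000.
At y = 25.2 ft: A³/T = 47530000 — short.
At y = 33.3 ft: A³/T = 163000000 — over.
At y = 29.8 ft: A³/T = 99370000 — close enough.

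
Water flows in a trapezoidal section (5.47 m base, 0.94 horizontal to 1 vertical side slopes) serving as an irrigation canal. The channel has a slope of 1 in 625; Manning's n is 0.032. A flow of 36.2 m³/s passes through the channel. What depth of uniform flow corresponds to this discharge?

y_n = 2.62 m

Manning's equation rearranged: A R^(2/3) = nQ / (1·√S) = 0.032 × 36.2 / (√0.0016) = 28.96.
Try y = 2.08 m: A R^(2/3) = 19.16 — too small.
Try y = 2.62 m: A R^(2/3) = 28.92 — matches.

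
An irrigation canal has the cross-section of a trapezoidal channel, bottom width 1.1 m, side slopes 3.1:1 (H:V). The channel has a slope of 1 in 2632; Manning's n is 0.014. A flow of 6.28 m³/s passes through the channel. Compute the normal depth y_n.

Manning's equation rearranged: A R^(2/3) = nQ / (1·√S) = 0.014 × 6.28 / (√0.0003799) = 4.511.
At y = 0.949 m: A R^(2/3) = 2.502 — short.
At y = 1.45 m: A R^(2/3) = 6.811 — over.
At y = 1.22 m: A R^(2/3) = 4.507 — matches.

y_n = 1.22 m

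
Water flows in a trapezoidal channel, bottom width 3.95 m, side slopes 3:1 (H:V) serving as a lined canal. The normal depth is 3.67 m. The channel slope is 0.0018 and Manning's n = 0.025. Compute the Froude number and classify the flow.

With bottom width b = 3.95 m and side slope z = 3: A = (b + zy)y = (3.95 + 3×3.67)×3.67 = 54.9 m²; P = b + 2y√(1+z²) = 3.95 + 2×3.67×3.162 = 27.16 m.
Hydraulic radius R = A/P = 54.9/27.16 = 2.021 m.
V = (1/n) R^(2/3) √S = (1/0.025) × 2.021^(2/3) × √0.0018 = 2.713 m/s. Hydraulic depth D_h = A/T = 54.9/25.97 = 2.114 m.
Froude number Fr = V/√(g·D_h) = 2.713/√(9.81×2.114) = 0.596, which is less than 1, so the flow is subcritical.

subcritical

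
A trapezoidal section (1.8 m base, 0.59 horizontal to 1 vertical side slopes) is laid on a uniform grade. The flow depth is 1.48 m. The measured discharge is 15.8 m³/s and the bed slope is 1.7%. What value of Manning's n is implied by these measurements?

n = 0.0271

With bottom width b = 1.8 m and side slope z = 0.59: A = (b + zy)y = (1.8 + 0.59×1.48)×1.48 = 3.956 m²; P = b + 2y√(1+z²) = 1.8 + 2×1.48×1.161 = 5.237 m.
Hydraulic radius R = A/P = 3.956/5.237 = 0.7555 m.
Rearranging Manning's equation: n = (1/Q) A R^(2/3) S^(1/2) = (1/15.8) × 3.956 × 0.7555^(2/3) × √0.017 = 0.0271.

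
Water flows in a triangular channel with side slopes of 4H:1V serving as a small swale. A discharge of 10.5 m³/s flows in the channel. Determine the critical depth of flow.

y_c = 1.07 m

At critical depth, Q² T / (g A³) = 1, i.e. A³/T = Q²/g = 10.5²/9.81 = 11.24.
Trying y = 1.22 m: A³/T = 21.62 — too large.
Trying y = 1.07 m: A³/T = 11.22 — close enough.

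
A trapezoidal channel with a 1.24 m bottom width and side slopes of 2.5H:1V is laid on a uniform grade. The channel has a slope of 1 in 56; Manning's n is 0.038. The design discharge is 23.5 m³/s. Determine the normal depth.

y_n = 1.52 m

Manning's equation rearranged: A R^(2/3) = nQ / (1·√S) = 0.038 × 23.5 / (√0.01786) = 6.683.
At y = 1.94 m: A R^(2/3) = 11.9 — high.
At y = 1.19 m: A R^(2/3) = 3.786 — low.
At y = 1.52 m: A R^(2/3) = 6.672 — matches.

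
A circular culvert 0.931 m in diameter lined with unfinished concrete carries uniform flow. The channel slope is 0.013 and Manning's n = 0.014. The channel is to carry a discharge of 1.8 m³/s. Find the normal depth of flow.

y_n = 0.664 m

Manning's equation rearranged: A R^(2/3) = nQ / (1·√S) = 0.014 × 1.8 / (√0.013) = 0.221.
At y = 0.828 m: A R^(2/3) = 0.2731 — high.
At y = 0.561 m: A R^(2/3) = 0.1742 — low.
At y = 0.664 m: A R^(2/3) = 0.2209 — ≈ 0.221.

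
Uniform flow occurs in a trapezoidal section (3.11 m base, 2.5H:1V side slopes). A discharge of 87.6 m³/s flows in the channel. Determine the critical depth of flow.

At critical depth, Q² T / (g A³) = 1, i.e. A³/T = Q²/g = 87.6²/9.81 = 782.2.
Try y = 2.19 m: A³/T = 472.7 — low.
Try y = 2.47 m: A³/T = 780.2 — close enough.

y_c = 2.47 m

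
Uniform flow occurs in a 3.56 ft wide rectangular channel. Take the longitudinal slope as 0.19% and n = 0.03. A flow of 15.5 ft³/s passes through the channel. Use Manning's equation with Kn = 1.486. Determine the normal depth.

y_n = 2.07 ft

Manning's equation rearranged: A R^(2/3) = nQ / (1.486·√S) = 0.03 × 15.5 / (1.486 × √0.0019) = 7.179.
At y = 2.56 ft: A R^(2/3) = 9.415 — high.
At y = 2.07 ft: A R^(2/3) = 7.157 — ≈ 7.179.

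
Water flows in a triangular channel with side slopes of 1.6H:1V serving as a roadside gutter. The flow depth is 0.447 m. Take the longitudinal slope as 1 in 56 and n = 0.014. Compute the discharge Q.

For a triangular section with side slope z = 1.6: A = zy² = 1.6×0.447² = 0.3197 m²; P = 2y√(1+z²) = 2×0.447×1.887 = 1.687 m.
Hydraulic radius R = A/P = 0.3197/1.687 = 0.1895 m.
Manning's equation: Q = (1/n) A R^(2/3) S^(1/2) = (1/0.014) × 0.3197 × 0.1895^(2/3) × 0.01786^(1/2) = 1.01 m³/s.

Q = 1.01 m³/s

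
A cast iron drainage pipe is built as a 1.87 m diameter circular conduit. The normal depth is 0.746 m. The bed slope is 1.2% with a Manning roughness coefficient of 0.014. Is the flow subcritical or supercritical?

For a circular section of diameter D = 1.87 m at depth y = 0.746 m, the central angle is θ = 2 arccos(1 − 2y/D) = 2.735 rad. Then A = (D²/8)(θ − sin θ) = 1.022 m² and P = Dθ/2 = 2.557 m.
Hydraulic radius R = A/P = 1.022/2.557 = 0.3998 m.
V = (1/n) R^(2/3) √S = (1/0.014) × 0.3998^(2/3) × √0.012 = 4.247 m/s. Hydraulic depth D_h = A/T = 1.022/1.831 = 0.5582 m.
Froude number Fr = V/√(g·D_h) = 4.247/√(9.81×0.5582) = 1.81, which is greater than 1, so the flow is supercritical.

supercritical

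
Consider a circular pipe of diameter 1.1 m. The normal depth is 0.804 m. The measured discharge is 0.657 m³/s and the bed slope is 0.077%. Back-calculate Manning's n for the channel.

For a circular section of diameter D = 1.1 m at depth y = 0.804 m, the central angle is θ = 2 arccos(1 − 2y/D) = 4.102 rad. Then A = (D²/8)(θ − sin θ) = 0.7443 m² and P = Dθ/2 = 2.256 m.
Hydraulic radius R = A/P = 0.7443/2.256 = 0.3299 m.
Rearranging Manning's equation: n = (1/Q) A R^(2/3) S^(1/2) = (1/0.657) × 0.7443 × 0.3299^(2/3) × √0.00077 = 0.015.

n = 0.015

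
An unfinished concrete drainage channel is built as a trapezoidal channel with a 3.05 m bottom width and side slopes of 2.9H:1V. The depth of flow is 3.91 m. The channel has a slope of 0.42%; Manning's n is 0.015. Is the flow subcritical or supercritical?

supercritical

With bottom width b = 3.05 m and side slope z = 2.9: A = (b + zy)y = (3.05 + 2.9×3.91)×3.91 = 56.26 m²; P = b + 2y√(1+z²) = 3.05 + 2×3.91×3.068 = 27.04 m.
Hydraulic radius R = A/P = 56.26/27.04 = 2.081 m.
V = (1/n) R^(2/3) √S = (1/0.015) × 2.081^(2/3) × √0.0042 = 7.042 m/s. Hydraulic depth D_h = A/T = 56.26/25.73 = 2.187 m.
Froude number Fr = V/√(g·D_h) = 7.042/√(9.81×2.187) = 1.52, which is greater than 1, so the flow is supercritical.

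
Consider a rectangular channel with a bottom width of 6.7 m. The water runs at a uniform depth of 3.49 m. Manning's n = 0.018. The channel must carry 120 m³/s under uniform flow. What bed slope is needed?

S = 0.00418

Flow area A = b·y = 6.7 × 3.49 = 23.38 m². Wetted perimeter P = b + 2y = 6.7 + 2×3.49 = 13.68 m.
Hydraulic radius R = A/P = 23.38/13.68 = 1.709 m.
From Manning's equation, S = [nQ / (1 A R^(2/3))]² = [0.018 × 120 / (1 × 23.38 × 1.709^(2/3))]² = 0.00418.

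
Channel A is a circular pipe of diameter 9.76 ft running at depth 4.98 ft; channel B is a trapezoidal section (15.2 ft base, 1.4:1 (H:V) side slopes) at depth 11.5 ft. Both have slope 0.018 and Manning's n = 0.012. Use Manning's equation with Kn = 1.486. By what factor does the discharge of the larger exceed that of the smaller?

18

Channel A: For a circular section of diameter D = 9.76 ft at depth y = 4.98 ft, the central angle is θ = 2 arccos(1 − 2y/D) = 3.183 rad. Then A = (D²/8)(θ − sin θ) = 38.38 ft² and P = Dθ/2 = 15.53 ft. Hydraulic radius R = A/P = 38.38/15.53 = 2.471 ft. Q_A = (1.486/0.012)·38.38·2.471^(2/3)·√0.018 = 1166 ft³/s.
Channel B: With bottom width b = 15.2 ft and side slope z = 1.4: A = (b + zy)y = (15.2 + 1.4×11.5)×11.5 = 359.9 ft²; P = b + 2y√(1+z²) = 15.2 + 2×11.5×1.72 = 54.77 ft. Hydraulic radius R = A/P = 359.9/54.77 = 6.572 ft. Q_B = (1.486/0.012)·359.9·6.572^(2/3)·√0.018 = 20980 ft³/s.
The larger discharge is 20980 ft³/s and the smaller is 1166 ft³/s; the ratio is 18.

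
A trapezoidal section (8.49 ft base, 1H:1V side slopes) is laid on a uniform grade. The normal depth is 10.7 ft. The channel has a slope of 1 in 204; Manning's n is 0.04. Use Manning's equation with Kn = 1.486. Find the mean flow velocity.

V = 7.91 ft/s

With bottom width b = 8.49 ft and side slope z = 1: A = (b + zy)y = (8.49 + 1×10.7)×10.7 = 205.3 ft²; P = b + 2y√(1+z²) = 8.49 + 2×10.7×1.414 = 38.75 ft.
Hydraulic radius R = A/P = 205.3/38.75 = 5.298 ft.
From Manning's equation, V = (1.486/n) R^(2/3) S^(1/2) = (1.486/0.04) × 5.298^(2/3) × 0.004902^(1/2) = 7.91 ft/s.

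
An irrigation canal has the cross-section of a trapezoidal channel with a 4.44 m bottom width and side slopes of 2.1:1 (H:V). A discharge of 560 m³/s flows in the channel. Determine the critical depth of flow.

At critical depth, Q² T / (g A³) = 1, i.e. A³/T = Q²/g = 560²/9.81 = 31970.
Try y = 6.8 m: A³/T = 62510 — too large.
Try y = 5.84 m: A³/T = 32050 — matches.

y_c = 5.84 m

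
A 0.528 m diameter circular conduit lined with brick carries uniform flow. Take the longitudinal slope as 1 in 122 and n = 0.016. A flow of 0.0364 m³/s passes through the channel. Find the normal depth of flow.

y_n = 0.12 m

Manning's equation rearranged: A R^(2/3) = nQ / (1·√S) = 0.016 × 0.0364 / (√0.008197) = 0.006433.
Try y = 0.148 m: A R^(2/3) = 0.00974 — too large.
Try y = 0.0818 m: A R^(2/3) = 0.002949 — too small.
Try y = 0.12 m: A R^(2/3) = 0.006431 — ≈ 0.006433.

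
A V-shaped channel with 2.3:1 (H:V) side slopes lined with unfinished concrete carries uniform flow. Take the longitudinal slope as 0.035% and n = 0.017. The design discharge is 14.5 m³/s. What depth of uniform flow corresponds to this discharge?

Manning's equation rearranged: A R^(2/3) = nQ / (1·√S) = 0.017 × 14.5 / (√0.00035) = 13.18.
Trying y = 2.73 m: A R^(2/3) = 19.91 — too large.
Trying y = 2.34 m: A R^(2/3) = 13.2 — ≈ 13.18.

y_n = 2.34 m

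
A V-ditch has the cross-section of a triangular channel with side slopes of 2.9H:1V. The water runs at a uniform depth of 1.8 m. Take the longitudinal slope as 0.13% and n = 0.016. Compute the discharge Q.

For a triangular section with side slope z = 2.9: A = zy² = 2.9×1.8² = 9.396 m²; P = 2y√(1+z²) = 2×1.8×3.068 = 11.04 m.
Hydraulic radius R = A/P = 9.396/11.04 = 0.8508 m.
Manning's equation: Q = (1/n) A R^(2/3) S^(1/2) = (1/0.016) × 9.396 × 0.8508^(2/3) × 0.0013^(1/2) = 19 m³/s.

Q = 19 m³/s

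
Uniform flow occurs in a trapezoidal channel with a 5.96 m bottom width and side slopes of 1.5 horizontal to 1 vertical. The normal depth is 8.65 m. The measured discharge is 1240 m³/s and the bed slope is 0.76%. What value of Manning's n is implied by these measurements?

With bottom width b = 5.96 m and side slope z = 1.5: A = (b + zy)y = (5.96 + 1.5×8.65)×8.65 = 163.8 m²; P = b + 2y√(1+z²) = 5.96 + 2×8.65×1.803 = 37.15 m.
Hydraulic radius R = A/P = 163.8/37.15 = 4.409 m.
Rearranging Manning's equation: n = (1/Q) A R^(2/3) S^(1/2) = (1/1240) × 163.8 × 4.409^(2/3) × √0.0076 = 0.031.

n = 0.031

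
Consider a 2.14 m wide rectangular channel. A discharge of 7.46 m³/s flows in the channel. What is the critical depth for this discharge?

y_c = 1.07 m

For a rectangular channel, critical depth y_c = (q²/g)^(1/3) where q = Q/b = 7.46/2.14 = 3.486 m²/s.
So y_c = (3.486²/9.81)^(1/3) = 1.07 m.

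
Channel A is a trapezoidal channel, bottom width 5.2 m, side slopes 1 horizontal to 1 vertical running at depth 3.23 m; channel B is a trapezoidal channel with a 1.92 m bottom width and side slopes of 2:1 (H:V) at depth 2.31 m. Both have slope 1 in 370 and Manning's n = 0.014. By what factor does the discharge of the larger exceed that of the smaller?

2.4

Channel A: With bottom width b = 5.2 m and side slope z = 1: A = (b + zy)y = (5.2 + 1×3.23)×3.23 = 27.23 m²; P = b + 2y√(1+z²) = 5.2 + 2×3.23×1.414 = 14.34 m. Hydraulic radius R = A/P = 27.23/14.34 = 1.899 m. Q_A = (1/0.014)·27.23·1.899^(2/3)·√0.002703 = 155.1 m³/s.
Channel B: With bottom width b = 1.92 m and side slope z = 2: A = (b + zy)y = (1.92 + 2×2.31)×2.31 = 15.11 m²; P = b + 2y√(1+z²) = 1.92 + 2×2.31×2.236 = 12.25 m. Hydraulic radius R = A/P = 15.11/12.25 = 1.233 m. Q_B = (1/0.014)·15.11·1.233^(2/3)·√0.002703 = 64.51 m³/s.
The larger discharge is 155.1 m³/s and the smaller is 64.51 m³/s; the ratio is 2.4.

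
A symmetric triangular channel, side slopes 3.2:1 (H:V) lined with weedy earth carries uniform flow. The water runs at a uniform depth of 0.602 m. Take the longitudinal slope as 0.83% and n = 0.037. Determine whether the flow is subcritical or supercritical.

subcritical

For a triangular section with side slope z = 3.2: A = zy² = 3.2×0.602² = 1.16 m²; P = 2y√(1+z²) = 2×0.602×3.353 = 4.037 m.
Hydraulic radius R = A/P = 1.16/4.037 = 0.2873 m.
V = (1/n) R^(2/3) √S = (1/0.037) × 0.2873^(2/3) × √0.0083 = 1.072 m/s. Hydraulic depth D_h = A/T = 1.16/3.853 = 0.301 m.
Froude number Fr = V/√(g·D_h) = 1.072/√(9.81×0.301) = 0.624, which is less than 1, so the flow is subcritical.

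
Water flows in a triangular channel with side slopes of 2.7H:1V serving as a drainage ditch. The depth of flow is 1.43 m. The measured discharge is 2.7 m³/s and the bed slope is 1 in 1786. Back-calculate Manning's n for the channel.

n = 0.0371

For a triangular section with side slope z = 2.7: A = zy² = 2.7×1.43² = 5.521 m²; P = 2y√(1+z²) = 2×1.43×2.879 = 8.235 m.
Hydraulic radius R = A/P = 5.521/8.235 = 0.6705 m.
Rearranging Manning's equation: n = (1/Q) A R^(2/3) S^(1/2) = (1/2.7) × 5.521 × 0.6705^(2/3) × √0.0005599 = 0.0371.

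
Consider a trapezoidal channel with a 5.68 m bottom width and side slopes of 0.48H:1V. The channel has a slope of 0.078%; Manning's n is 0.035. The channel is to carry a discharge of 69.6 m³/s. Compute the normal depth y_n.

Manning's equation rearranged: A R^(2/3) = nQ / (1·√S) = 0.035 × 69.6 / (√0.00078) = 87.22.
Try y = 6.99 m: A R^(2/3) = 130.8 — over.
Try y = 3.95 m: A R^(2/3) = 48.64 — short.
Try y = 5.56 m: A R^(2/3) = 87.25 — close enough.

y_n = 5.56 m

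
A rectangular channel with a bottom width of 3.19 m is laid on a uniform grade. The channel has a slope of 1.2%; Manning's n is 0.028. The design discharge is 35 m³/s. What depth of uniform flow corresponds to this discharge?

Manning's equation rearranged: A R^(2/3) = nQ / (1·√S) = 0.028 × 35 / (√0.012) = 8.946.
Try y = 3.3 m: A R^(2/3) = 11.05 — high.
Try y = 2.3 m: A R^(2/3) = 7.05 — low.
Try y = 2.78 m: A R^(2/3) = 8.948 — matches.

y_n = 2.78 m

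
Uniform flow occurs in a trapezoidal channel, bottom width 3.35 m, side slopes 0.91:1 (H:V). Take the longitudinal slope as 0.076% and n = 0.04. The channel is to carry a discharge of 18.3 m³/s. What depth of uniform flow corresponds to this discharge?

Manning's equation rearranged: A R^(2/3) = nQ / (1·√S) = 0.04 × 18.3 / (√0.00076) = 26.55.
Try y = 2.33 m: A R^(2/3) = 15.34 — too small.
Try y = 3.63 m: A R^(2/3) = 36.19 — too large.
Try y = 3.1 m: A R^(2/3) = 26.5 — matches.

y_n = 3.1 m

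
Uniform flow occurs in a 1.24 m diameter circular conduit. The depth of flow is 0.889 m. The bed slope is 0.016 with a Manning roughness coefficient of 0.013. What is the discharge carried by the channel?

Q = 4.65 m³/s

For a circular section of diameter D = 1.24 m at depth y = 0.889 m, the central angle is θ = 2 arccos(1 − 2y/D) = 4.039 rad. Then A = (D²/8)(θ − sin θ) = 0.9266 m² and P = Dθ/2 = 2.504 m.
Hydraulic radius R = A/P = 0.9266/2.504 = 0.37 m.
Manning's equation: Q = (1/n) A R^(2/3) S^(1/2) = (1/0.013) × 0.9266 × 0.37^(2/3) × 0.016^(1/2) = 4.65 m³/s.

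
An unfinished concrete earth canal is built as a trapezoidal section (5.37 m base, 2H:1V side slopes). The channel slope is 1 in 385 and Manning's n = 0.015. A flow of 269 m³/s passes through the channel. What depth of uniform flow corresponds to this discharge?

y_n = 3.71 m

Manning's equation rearranged: A R^(2/3) = nQ / (1·√S) = 0.015 × 269 / (√0.002597) = 79.17.
Try y = 4.51 m: A R^(2/3) = 120.9 — too large.
Try y = 2.75 m: A R^(2/3) = 42.44 — too small.
Try y = 3.71 m: A R^(2/3) = 79.3 — close enough.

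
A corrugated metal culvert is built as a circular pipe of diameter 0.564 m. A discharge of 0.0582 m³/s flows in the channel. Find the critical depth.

At critical depth, Q² T / (g A³) = 1, i.e. A³/T = Q²/g = 0.0582²/9.81 = 0.0003453.
Trying y = 0.169 m: A³/T = 0.0004824 — over.
Trying y = 0.155 m: A³/T = 0.0003448 — close enough.

y_c = 0.155 m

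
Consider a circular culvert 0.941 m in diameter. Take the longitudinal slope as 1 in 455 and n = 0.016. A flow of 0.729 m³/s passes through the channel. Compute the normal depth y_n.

y_n = 0.724 m

Manning's equation rearranged: A R^(2/3) = nQ / (1·√S) = 0.016 × 0.729 / (√0.002198) = 0.2488.
Try y = 0.528 m: A R^(2/3) = 0.1603 — low.
Try y = 0.83 m: A R^(2/3) = 0.2797 — high.
Try y = 0.724 m: A R^(2/3) = 0.2487 — ≈ 0.2488.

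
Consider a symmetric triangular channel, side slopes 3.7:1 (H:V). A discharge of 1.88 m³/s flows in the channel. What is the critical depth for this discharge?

At critical depth, Q² T / (g A³) = 1, i.e. A³/T = Q²/g = 1.88²/9.81 = 0.3603.
Try y = 0.396 m: A³/T = 0.06666 — short.
Try y = 0.619 m: A³/T = 0.6221 — over.
Try y = 0.555 m: A³/T = 0.3604 — close enough.

y_c = 0.555 m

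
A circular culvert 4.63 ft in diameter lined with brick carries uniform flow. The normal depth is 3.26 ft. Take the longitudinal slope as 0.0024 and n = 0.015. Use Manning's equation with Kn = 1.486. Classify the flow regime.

For a circular section of diameter D = 4.63 ft at depth y = 3.26 ft, the central angle is θ = 2 arccos(1 − 2y/D) = 3.983 rad. Then A = (D²/8)(θ − sin θ) = 12.67 ft² and P = Dθ/2 = 9.22 ft.
Hydraulic radius R = A/P = 12.67/9.22 = 1.374 ft.
V = (1.486/n) R^(2/3) √S = (1.486/0.015) × 1.374^(2/3) × √0.0024 = 5.999 ft/s. Hydraulic depth D_h = A/T = 12.67/4.227 = 2.997 ft.
Froude number Fr = V/√(g·D_h) = 5.999/√(32.2×2.997) = 0.611, which is less than 1, so the flow is subcritical.

subcritical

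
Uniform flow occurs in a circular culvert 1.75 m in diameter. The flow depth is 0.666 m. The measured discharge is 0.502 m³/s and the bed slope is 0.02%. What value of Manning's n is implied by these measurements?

n = 0.012

For a circular section of diameter D = 1.75 m at depth y = 0.666 m, the central angle is θ = 2 arccos(1 − 2y/D) = 2.659 rad. Then A = (D²/8)(θ − sin θ) = 0.8404 m² and P = Dθ/2 = 2.327 m.
Hydraulic radius R = A/P = 0.8404/2.327 = 0.3612 m.
Rearranging Manning's equation: n = (1/Q) A R^(2/3) S^(1/2) = (1/0.502) × 0.8404 × 0.3612^(2/3) × √0.0002 = 0.012.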